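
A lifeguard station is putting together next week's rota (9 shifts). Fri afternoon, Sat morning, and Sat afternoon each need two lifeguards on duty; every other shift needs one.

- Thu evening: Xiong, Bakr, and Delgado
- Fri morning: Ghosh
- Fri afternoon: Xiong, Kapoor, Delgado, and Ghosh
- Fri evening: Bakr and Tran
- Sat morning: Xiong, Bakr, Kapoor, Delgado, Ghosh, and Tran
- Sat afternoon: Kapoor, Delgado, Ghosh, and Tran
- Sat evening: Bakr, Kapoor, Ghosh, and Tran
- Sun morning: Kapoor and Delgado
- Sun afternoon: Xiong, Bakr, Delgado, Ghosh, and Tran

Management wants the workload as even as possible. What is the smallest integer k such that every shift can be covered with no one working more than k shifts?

With 6 lifeguards and 12 worker-slots to fill, someone must work at least ⌈12/6⌉ = 2 shifts, so k ≥ 2.
k = 2 works: Thu evening→Xiong, Fri morning→Ghosh, Fri afternoon→Kapoor+Delgado, Fri evening→Bakr, Sat morning→Ghosh+Tran, Sat afternoon→Delgado+Tran, Sat evening→Bakr, Sun morning→Kapoor, Sun afternoon→Xiong.
Loads: Xiong 2, Bakr 2, Kapoor 2, Delgado 2, Ghosh 2, Tran 2 — all ≤ 2.

2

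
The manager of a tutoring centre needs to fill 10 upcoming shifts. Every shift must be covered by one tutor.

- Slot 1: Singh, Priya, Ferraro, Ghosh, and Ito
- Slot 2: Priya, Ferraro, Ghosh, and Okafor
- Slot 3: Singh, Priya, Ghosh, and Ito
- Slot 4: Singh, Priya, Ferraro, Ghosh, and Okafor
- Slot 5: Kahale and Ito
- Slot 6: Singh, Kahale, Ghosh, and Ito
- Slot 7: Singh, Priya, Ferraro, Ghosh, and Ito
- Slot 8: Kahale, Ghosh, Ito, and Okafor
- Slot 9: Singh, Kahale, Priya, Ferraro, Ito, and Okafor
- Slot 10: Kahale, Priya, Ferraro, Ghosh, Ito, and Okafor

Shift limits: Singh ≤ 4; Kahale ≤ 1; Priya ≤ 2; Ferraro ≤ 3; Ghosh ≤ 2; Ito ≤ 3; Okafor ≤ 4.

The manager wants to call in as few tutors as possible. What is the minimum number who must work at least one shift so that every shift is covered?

3

10 slots to fill and no one can take more than 4, so at least ⌈10/4⌉ = 3 tutors are needed.
Singh, Ferraro, and Ito alone can cover everything: Slot 1→Singh, Slot 2→Ferraro, Slot 3→Singh, Slot 4→Singh, Slot 5→Ito, Slot 6→Singh, Slot 7→Ferraro, Slot 8→Ito, Slot 9→Ito, Slot 10→Ferraro.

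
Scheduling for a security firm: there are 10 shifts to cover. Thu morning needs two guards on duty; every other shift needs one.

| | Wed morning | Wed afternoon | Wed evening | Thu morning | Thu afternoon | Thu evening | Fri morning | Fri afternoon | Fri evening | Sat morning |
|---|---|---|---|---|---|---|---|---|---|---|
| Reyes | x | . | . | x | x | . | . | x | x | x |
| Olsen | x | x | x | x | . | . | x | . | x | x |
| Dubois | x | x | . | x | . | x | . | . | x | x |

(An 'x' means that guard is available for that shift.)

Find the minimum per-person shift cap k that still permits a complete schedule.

4

With 3 guards and 11 worker-slots to fill, someone must work at least ⌈11/3⌉ = 4 shifts, so k ≥ 4.
k = 4 works: Wed morning→Reyes, Wed afternoon→Olsen, Wed evening→Olsen, Thu morning→Reyes+Olsen, Thu afternoon→Reyes, Thu evening→Dubois, Fri morning→Olsen, Fri afternoon→Reyes, Fri evening→Dubois, Sat morning→Dubois.
Loads: Reyes 4, Olsen 4, Dubois 3 — all ≤ 4.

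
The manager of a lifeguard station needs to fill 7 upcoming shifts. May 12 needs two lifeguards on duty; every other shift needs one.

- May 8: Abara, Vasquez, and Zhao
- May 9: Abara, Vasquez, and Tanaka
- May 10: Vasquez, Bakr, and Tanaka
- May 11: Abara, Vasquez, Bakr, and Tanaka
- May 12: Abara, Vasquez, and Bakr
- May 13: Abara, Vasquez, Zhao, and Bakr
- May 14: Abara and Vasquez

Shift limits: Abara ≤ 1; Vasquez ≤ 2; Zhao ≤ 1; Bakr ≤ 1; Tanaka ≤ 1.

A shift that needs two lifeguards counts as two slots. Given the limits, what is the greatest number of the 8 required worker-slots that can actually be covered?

Total capacity across all lifeguards is 1+2+1+1+1 = 6, and 8 slots are needed, so at most 6 can be filled.
An assignment achieving 6: May 8→Vasquez, May 9→Vasquez, May 10→Bakr, May 11→Tanaka, May 13→Zhao, May 14→Abara.
Loads: Abara 1/1, Vasquez 2/2, Zhao 1/1, Bakr 1/1, Tanaka 1/1.

6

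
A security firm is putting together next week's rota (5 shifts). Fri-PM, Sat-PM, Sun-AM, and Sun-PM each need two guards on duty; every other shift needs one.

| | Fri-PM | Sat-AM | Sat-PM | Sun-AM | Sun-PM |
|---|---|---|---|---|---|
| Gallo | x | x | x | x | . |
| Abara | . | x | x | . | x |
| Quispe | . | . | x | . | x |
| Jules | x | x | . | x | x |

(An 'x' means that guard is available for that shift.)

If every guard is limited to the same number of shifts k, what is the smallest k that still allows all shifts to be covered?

With 4 guards and 9 worker-slots to fill, someone must work at least ⌈9/4⌉ = 3 shifts, so k ≥ 3.
k = 3 works: Fri-PM→Gallo+Jules, Sat-AM→Gallo, Sat-PM→Abara+Quispe, Sun-AM→Gallo+Jules, Sun-PM→Abara+Quispe.
Loads: Gallo 3, Abara 2, Quispe 2, Jules 2 — all ≤ 3.

3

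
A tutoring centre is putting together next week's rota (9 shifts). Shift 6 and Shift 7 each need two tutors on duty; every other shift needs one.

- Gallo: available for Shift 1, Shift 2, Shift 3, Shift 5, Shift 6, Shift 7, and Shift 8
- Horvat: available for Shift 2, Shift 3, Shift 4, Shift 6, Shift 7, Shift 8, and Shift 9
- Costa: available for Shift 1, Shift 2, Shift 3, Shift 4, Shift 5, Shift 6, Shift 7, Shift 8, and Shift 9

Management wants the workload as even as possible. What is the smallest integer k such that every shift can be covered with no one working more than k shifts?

4

With 3 tutors and 11 worker-slots to fill, someone must work at least ⌈11/3⌉ = 4 shifts, so k ≥ 4.
k = 4 works: Shift 1→Gallo, Shift 2→Gallo, Shift 3→Gallo, Shift 4→Horvat, Shift 5→Gallo, Shift 6→Horvat+Costa, Shift 7→Horvat+Costa, Shift 8→Costa, Shift 9→Horvat.
Loads: Gallo 4, Horvat 4, Costa 3 — all ≤ 4.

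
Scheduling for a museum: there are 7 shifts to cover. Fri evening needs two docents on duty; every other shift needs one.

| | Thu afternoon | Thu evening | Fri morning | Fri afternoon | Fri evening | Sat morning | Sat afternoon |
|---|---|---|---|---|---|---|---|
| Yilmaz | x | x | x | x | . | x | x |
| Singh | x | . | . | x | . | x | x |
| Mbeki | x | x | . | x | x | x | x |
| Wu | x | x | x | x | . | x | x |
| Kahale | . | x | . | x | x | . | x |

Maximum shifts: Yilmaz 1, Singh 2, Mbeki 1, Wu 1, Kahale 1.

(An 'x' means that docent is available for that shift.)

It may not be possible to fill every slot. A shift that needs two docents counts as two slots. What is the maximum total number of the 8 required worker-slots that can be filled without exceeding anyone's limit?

6

Total capacity across all docents is 1+2+1+1+1 = 6, and 8 slots are needed, so at most 6 can be filled.
An assignment achieving 6: Thu afternoon→Singh, Thu evening→Wu, Fri morning→Yilmaz, Fri evening→Mbeki+Kahale, Sat morning→Singh.
Loads: Yilmaz 1/1, Singh 2/2, Mbeki 1/1, Wu 1/1, Kahale 1/1.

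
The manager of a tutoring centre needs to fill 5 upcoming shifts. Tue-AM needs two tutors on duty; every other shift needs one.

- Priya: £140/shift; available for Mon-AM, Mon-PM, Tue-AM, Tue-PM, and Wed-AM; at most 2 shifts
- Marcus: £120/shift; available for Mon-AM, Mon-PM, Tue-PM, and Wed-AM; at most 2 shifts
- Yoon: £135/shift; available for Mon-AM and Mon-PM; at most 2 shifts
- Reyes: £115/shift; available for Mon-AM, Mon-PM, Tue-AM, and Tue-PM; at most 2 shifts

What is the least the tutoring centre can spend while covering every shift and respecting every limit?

£745

Tue-AM can only be covered by Priya and Reyes, so that assignment is forced.
Picking the cheapest available tutor for each shift independently would cost £720, but that ignores the shift limits.
An optimal schedule: Mon-AM→Marcus, Mon-PM→Yoon, Tue-AM→Reyes+Priya, Tue-PM→Reyes, Wed-AM→Marcus.
Total: 120 + 135 + 115 + 140 + 115 + 120 = £745.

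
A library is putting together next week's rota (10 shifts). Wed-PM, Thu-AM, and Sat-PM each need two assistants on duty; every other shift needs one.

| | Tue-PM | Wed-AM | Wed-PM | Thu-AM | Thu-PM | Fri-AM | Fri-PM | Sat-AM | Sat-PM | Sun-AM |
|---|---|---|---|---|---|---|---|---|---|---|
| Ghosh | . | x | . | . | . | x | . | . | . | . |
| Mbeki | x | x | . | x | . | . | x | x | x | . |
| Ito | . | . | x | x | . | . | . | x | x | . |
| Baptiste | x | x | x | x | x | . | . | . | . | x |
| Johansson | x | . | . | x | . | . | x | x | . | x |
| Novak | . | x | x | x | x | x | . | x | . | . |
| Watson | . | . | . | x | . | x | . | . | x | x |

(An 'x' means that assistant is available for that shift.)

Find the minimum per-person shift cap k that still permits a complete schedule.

2

With 7 assistants and 13 worker-slots to fill, someone must work at least ⌈13/7⌉ = 2 shifts, so k ≥ 2.
k = 2 works: Tue-PM→Mbeki, Wed-AM→Ghosh, Wed-PM→Ito+Baptiste, Thu-AM→Novak+Watson, Thu-PM→Baptiste, Fri-AM→Ghosh, Fri-PM→Mbeki, Sat-AM→Johansson, Sat-PM→Ito+Watson, Sun-AM→Johansson.
Loads: Ghosh 2, Mbeki 2, Ito 2, Baptiste 2, Johansson 2, Novak 1, Watson 2 — all ≤ 2.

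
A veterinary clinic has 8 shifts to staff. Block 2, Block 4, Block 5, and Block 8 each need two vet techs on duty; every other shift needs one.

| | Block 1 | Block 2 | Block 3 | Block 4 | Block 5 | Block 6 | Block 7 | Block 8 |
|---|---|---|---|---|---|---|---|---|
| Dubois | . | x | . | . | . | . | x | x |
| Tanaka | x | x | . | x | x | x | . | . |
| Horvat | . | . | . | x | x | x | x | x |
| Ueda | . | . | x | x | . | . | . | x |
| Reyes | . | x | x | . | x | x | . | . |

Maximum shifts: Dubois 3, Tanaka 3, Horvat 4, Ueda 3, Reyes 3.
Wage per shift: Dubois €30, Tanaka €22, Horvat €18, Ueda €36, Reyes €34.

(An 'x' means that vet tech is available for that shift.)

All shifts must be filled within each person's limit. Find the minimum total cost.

€296

Block 1 can only be covered by Tanaka, so that assignment is forced.
Picking the cheapest available vet tech for each shift independently would cost €272, but that ignores the shift limits.
An optimal schedule: Block 1→Tanaka, Block 2→Tanaka+Dubois, Block 3→Reyes, Block 4→Horvat+Tanaka, Block 5→Horvat+Reyes, Block 6→Horvat, Block 7→Dubois, Block 8→Horvat+Dubois.
Total: 22 + 22 + 30 + 34 + 18 + 22 + 18 + 34 + 18 + 30 + 18 + 30 = €296.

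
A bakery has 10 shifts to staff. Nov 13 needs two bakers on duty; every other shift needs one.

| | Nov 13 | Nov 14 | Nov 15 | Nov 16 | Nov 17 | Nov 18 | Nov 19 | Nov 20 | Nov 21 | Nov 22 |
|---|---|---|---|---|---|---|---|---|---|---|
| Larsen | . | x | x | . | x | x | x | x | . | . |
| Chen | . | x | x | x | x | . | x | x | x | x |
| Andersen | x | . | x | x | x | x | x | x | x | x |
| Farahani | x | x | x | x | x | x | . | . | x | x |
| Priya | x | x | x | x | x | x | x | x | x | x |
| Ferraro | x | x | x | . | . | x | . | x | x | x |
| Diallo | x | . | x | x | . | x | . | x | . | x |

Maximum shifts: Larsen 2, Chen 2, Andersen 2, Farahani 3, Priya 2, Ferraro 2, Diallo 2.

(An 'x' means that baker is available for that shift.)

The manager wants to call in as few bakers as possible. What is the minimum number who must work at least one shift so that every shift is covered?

5

11 slots to fill and no one can take more than 3, so at least ⌈11/3⌉ = 4 bakers are needed.
Any 4 bakers together have capacity at most 3+2+2+2 = 9 < 11 slots, so 4 can never suffice.
Larsen, Chen, Andersen, Farahani, and Priya alone can cover everything: Nov 13→Andersen+Farahani, Nov 14→Larsen, Nov 15→Priya, Nov 16→Chen, Nov 17→Priya, Nov 18→Larsen, Nov 19→Chen, Nov 20→Andersen, Nov 21→Farahani, Nov 22→Farahani.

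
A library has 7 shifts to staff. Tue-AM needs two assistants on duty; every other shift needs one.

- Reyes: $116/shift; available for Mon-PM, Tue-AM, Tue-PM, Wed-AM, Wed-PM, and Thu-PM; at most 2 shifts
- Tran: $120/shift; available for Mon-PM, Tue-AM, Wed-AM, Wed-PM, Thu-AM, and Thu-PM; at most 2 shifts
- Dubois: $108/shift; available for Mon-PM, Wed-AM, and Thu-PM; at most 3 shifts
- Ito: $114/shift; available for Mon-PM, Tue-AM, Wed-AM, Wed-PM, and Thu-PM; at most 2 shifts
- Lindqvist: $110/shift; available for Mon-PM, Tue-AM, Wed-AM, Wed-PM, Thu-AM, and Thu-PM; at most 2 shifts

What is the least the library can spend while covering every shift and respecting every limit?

Tue-PM can only be covered by Reyes, so that assignment is forced.
Picking the cheapest available assistant for each shift independently would cost $884, but that ignores the shift limits.
An optimal schedule: Mon-PM→Dubois, Tue-AM→Lindqvist+Ito, Tue-PM→Reyes, Wed-AM→Dubois, Wed-PM→Ito, Thu-AM→Lindqvist, Thu-PM→Dubois.
Total: 108 + 110 + 114 + 116 + 108 + 114 + 110 + 108 = $888.

$888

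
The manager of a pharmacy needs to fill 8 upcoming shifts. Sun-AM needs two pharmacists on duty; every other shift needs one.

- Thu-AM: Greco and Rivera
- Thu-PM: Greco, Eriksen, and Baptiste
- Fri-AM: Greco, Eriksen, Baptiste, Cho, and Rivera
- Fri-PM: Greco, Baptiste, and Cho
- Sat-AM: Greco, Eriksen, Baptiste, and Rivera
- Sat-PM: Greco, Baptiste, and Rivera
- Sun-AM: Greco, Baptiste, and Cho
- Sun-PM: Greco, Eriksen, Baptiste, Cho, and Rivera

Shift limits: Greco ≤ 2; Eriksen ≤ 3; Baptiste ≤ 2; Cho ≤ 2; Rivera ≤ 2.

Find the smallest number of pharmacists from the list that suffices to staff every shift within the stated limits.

9 slots to fill and no one can take more than 3, so at least ⌈9/3⌉ = 3 pharmacists are needed.
Any 3 pharmacists together have capacity at most 3+2+2 = 7 < 9 slots, so 3 can never suffice.
Greco, Eriksen, Baptiste, and Cho alone can cover everything: Thu-AM→Greco, Thu-PM→Eriksen, Fri-AM→Eriksen, Fri-PM→Baptiste, Sat-AM→Eriksen, Sat-PM→Greco, Sun-AM→Baptiste+Cho, Sun-PM→Cho.

4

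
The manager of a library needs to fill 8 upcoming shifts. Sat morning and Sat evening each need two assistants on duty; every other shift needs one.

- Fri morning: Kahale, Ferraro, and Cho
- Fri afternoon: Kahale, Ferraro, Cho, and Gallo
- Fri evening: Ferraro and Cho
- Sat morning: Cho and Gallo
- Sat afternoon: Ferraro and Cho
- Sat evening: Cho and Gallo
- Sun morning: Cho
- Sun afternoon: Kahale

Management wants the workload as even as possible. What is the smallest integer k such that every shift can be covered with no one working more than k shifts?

3

With 4 assistants and 10 worker-slots to fill, someone must work at least ⌈10/4⌉ = 3 shifts, so k ≥ 3.
k = 3 works: Fri morning→Kahale, Fri afternoon→Kahale, Fri evening→Ferraro, Sat morning→Cho+Gallo, Sat afternoon→Ferraro, Sat evening→Cho+Gallo, Sun morning→Cho, Sun afternoon→Kahale.
Loads: Kahale 3, Ferraro 2, Cho 3, Gallo 2 — all ≤ 3.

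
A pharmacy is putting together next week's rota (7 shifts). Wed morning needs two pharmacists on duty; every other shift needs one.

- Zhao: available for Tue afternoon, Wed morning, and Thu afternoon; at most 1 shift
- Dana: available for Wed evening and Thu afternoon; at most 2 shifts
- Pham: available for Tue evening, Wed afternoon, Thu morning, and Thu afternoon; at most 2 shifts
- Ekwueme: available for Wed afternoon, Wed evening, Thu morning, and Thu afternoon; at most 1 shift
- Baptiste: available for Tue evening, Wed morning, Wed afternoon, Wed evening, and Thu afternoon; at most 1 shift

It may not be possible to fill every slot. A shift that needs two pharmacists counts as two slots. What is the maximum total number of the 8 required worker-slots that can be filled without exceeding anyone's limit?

Total capacity across all pharmacists is 1+2+2+1+1 = 7, and 8 slots are needed, so at most 7 can be filled.
An assignment achieving 7: Tue afternoon→Zhao, Tue evening→Pham, Wed morning→Baptiste, Wed afternoon→Ekwueme, Wed evening→Dana, Thu morning→Pham, Thu afternoon→Dana.
Loads: Zhao 1/1, Dana 2/2, Pham 2/2, Ekwueme 1/1, Baptiste 1/1.

7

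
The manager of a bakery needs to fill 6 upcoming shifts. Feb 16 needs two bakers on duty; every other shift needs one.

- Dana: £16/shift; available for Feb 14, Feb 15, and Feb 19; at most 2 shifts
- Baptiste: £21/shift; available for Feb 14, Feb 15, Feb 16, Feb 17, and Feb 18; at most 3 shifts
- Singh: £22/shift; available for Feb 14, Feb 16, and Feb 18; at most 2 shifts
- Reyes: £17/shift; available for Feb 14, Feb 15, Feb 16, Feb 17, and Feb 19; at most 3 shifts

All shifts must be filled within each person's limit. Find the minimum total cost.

Picking the cheapest available baker for each shift independently would cost £124, but that ignores the shift limits.
An optimal schedule: Feb 14→Reyes, Feb 15→Dana, Feb 16→Reyes+Baptiste, Feb 17→Reyes, Feb 18→Baptiste, Feb 19→Dana.
Total: 17 + 16 + 17 + 21 + 17 + 21 + 16 = £125.

£125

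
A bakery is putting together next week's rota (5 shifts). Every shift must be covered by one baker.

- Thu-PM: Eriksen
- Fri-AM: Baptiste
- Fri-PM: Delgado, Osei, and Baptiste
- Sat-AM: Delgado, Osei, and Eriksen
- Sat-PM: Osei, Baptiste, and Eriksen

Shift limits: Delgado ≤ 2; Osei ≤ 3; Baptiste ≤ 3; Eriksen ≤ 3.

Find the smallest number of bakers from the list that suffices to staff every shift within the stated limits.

2

5 slots to fill and no one can take more than 3, so at least ⌈5/3⌉ = 2 bakers are needed.
Baptiste and Eriksen alone can cover everything: Thu-PM→Eriksen, Fri-AM→Baptiste, Fri-PM→Baptiste, Sat-AM→Eriksen, Sat-PM→Baptiste.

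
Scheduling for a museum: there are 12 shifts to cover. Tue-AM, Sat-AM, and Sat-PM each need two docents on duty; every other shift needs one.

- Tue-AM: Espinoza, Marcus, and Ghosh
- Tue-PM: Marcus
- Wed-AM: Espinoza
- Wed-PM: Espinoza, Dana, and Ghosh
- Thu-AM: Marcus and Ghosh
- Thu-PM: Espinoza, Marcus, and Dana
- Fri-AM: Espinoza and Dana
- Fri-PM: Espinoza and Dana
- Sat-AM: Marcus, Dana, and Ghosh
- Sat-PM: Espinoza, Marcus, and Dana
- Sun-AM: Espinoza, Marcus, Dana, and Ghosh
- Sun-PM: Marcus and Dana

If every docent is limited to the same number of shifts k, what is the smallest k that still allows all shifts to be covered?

With 4 docents and 15 worker-slots to fill, someone must work at least ⌈15/4⌉ = 4 shifts, so k ≥ 4.
k = 4 works: Tue-AM→Espinoza+Ghosh, Tue-PM→Marcus, Wed-AM→Espinoza, Wed-PM→Dana, Thu-AM→Marcus, Thu-PM→Dana, Fri-AM→Espinoza, Fri-PM→Espinoza, Sat-AM→Dana+Ghosh, Sat-PM→Marcus+Dana, Sun-AM→Ghosh, Sun-PM→Marcus.
Loads: Espinoza 4, Marcus 4, Dana 4, Ghosh 3 — all ≤ 4.

4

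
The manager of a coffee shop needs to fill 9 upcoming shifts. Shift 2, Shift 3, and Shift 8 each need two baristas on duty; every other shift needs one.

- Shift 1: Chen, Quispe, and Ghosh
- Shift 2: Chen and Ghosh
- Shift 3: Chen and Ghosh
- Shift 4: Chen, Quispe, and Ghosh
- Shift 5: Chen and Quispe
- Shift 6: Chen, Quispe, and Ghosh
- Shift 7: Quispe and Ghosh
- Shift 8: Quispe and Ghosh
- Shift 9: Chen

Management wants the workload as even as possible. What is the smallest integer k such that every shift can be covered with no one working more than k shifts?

With 3 baristas and 12 worker-slots to fill, someone must work at least ⌈12/3⌉ = 4 shifts, so k ≥ 4.
k = 4 works: Shift 1→Quispe, Shift 2→Chen+Ghosh, Shift 3→Chen+Ghosh, Shift 4→Quispe, Shift 5→Chen, Shift 6→Ghosh, Shift 7→Quispe, Shift 8→Quispe+Ghosh, Shift 9→Chen.
Loads: Chen 4, Quispe 4, Ghosh 4 — all ≤ 4.

4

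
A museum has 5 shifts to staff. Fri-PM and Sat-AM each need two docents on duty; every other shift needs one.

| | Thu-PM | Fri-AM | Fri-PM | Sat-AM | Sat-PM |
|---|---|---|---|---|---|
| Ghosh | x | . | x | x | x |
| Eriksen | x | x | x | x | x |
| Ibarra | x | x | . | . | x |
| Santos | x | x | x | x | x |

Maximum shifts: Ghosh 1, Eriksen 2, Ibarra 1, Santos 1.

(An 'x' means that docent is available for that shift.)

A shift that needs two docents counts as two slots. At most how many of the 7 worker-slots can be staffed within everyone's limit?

5

Total capacity across all docents is 1+2+1+1 = 5, and 7 slots are needed, so at most 5 can be filled.
An assignment achieving 5: Thu-PM→Ibarra, Fri-AM→Eriksen, Fri-PM→Ghosh+Eriksen, Sat-AM→Santos.
Loads: Ghosh 1/1, Eriksen 2/2, Ibarra 1/1, Santos 1/1.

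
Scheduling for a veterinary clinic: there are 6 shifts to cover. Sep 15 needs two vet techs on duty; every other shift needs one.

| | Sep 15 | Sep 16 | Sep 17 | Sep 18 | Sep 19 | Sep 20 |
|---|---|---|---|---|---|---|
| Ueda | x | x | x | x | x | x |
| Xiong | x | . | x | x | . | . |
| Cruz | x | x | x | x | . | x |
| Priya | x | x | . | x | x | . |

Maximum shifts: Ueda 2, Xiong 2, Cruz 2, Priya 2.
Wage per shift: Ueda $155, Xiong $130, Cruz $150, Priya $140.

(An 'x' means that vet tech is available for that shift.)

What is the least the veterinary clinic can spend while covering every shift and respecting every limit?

Picking the cheapest available vet tech for each shift independently would cost $960, but that ignores the shift limits.
An optimal schedule: Sep 15→Cruz+Ueda, Sep 16→Priya, Sep 17→Xiong, Sep 18→Xiong, Sep 19→Priya, Sep 20→Cruz.
Total: 150 + 155 + 140 + 130 + 130 + 140 + 150 = $995.

$995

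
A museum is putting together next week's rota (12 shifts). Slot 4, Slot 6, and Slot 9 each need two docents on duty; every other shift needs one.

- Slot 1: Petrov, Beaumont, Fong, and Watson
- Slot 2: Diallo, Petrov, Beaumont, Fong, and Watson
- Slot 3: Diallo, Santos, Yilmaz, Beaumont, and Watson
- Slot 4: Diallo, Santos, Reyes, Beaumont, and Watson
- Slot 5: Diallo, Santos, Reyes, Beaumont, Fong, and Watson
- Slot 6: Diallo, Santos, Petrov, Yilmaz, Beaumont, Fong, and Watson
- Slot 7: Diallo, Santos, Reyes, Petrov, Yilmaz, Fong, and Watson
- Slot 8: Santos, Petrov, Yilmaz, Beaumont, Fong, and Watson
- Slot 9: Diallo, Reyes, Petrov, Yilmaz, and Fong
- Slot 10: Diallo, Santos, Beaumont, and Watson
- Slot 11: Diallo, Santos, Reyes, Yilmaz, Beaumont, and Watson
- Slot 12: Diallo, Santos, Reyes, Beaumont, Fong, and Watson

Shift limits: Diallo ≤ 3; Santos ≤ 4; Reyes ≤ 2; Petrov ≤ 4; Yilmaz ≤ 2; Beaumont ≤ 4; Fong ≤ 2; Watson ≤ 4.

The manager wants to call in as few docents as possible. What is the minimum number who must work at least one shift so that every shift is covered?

15 slots to fill and no one can take more than 4, so at least ⌈15/4⌉ = 4 docents are needed.
Diallo, Santos, Petrov, and Beaumont alone can cover everything: Slot 1→Petrov, Slot 2→Diallo, Slot 3→Diallo, Slot 4→Santos+Beaumont, Slot 5→Santos, Slot 6→Petrov+Beaumont, Slot 7→Santos, Slot 8→Petrov, Slot 9→Diallo+Petrov, Slot 10→Santos, Slot 11→Beaumont, Slot 12→Beaumont.

4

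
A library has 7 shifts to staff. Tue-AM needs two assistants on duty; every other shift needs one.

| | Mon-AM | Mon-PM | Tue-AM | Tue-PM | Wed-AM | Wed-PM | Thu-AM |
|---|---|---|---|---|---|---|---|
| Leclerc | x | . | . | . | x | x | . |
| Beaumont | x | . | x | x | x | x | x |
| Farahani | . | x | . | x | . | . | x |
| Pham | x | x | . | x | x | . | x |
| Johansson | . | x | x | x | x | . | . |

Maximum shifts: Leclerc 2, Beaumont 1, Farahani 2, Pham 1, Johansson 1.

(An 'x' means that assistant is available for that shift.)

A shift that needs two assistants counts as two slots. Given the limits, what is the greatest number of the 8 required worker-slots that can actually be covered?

Total capacity across all assistants is 2+1+2+1+1 = 7, and 8 slots are needed, so at most 7 can be filled.
An assignment achieving 7: Mon-AM→Leclerc, Mon-PM→Farahani, Tue-AM→Beaumont+Johansson, Tue-PM→Pham, Wed-PM→Leclerc, Thu-AM→Farahani.
Loads: Leclerc 2/2, Beaumont 1/1, Farahani 2/2, Pham 1/1, Johansson 1/1.

7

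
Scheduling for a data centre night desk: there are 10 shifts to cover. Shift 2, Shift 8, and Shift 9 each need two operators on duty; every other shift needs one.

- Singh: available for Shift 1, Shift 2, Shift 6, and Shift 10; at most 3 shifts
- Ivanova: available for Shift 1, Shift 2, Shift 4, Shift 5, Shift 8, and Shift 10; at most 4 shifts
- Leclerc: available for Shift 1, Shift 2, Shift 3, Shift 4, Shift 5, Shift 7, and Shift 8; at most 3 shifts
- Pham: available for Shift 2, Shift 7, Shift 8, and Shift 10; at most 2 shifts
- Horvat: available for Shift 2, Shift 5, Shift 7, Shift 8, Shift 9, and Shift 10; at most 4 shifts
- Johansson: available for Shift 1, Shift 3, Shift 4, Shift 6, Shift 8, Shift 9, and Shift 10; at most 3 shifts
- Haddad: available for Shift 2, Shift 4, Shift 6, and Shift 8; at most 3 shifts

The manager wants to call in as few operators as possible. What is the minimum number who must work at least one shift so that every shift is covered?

13 slots to fill and no one can take more than 4, so at least ⌈13/4⌉ = 4 operators are needed.
Singh, Ivanova, Horvat, and Johansson alone can cover everything: Shift 1→Singh, Shift 2→Singh+Ivanova, Shift 3→Johansson, Shift 4→Ivanova, Shift 5→Ivanova, Shift 6→Singh, Shift 7→Horvat, Shift 8→Ivanova+Horvat, Shift 9→Horvat+Johansson, Shift 10→Horvat.

4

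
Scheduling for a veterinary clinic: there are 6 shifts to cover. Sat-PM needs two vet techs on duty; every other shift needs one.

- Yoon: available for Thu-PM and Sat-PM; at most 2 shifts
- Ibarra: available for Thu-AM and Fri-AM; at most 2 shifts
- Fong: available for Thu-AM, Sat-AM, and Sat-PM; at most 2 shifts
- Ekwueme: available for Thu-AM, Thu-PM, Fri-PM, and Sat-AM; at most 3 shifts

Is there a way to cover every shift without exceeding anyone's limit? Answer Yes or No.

Fri-AM can only be covered by Ibarra, so that assignment is forced.
Fri-PM can only be covered by Ekwueme, so that assignment is forced.
Sat-PM can only be covered by Yoon and Fong, so that assignment is forced.
One valid schedule: Thu-AM→Ibarra, Thu-PM→Yoon, Fri-AM→Ibarra, Fri-PM→Ekwueme, Sat-AM→Fong, Sat-PM→Yoon+Fong.
Loads: Yoon 2/2, Ibarra 2/2, Fong 2/2, Ekwueme 1/3 — all within limits.

Yes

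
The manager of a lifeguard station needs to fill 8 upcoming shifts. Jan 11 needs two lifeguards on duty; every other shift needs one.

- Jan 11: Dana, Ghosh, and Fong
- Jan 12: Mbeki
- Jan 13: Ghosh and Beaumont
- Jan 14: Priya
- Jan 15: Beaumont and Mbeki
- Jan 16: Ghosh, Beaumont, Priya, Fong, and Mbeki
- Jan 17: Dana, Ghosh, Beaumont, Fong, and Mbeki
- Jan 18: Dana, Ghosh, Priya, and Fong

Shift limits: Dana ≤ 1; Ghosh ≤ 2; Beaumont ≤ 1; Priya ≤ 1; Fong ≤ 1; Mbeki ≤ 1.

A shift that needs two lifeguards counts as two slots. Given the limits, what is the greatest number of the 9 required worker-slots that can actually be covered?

7

Total capacity across all lifeguards is 1+2+1+1+1+1 = 7, and 9 slots are needed, so at most 7 can be filled.
An assignment achieving 7: Jan 11→Dana+Ghosh, Jan 12→Mbeki, Jan 13→Ghosh, Jan 14→Priya, Jan 15→Beaumont, Jan 18→Fong.
Loads: Dana 1/1, Ghosh 2/2, Beaumont 1/1, Priya 1/1, Fong 1/1, Mbeki 1/1.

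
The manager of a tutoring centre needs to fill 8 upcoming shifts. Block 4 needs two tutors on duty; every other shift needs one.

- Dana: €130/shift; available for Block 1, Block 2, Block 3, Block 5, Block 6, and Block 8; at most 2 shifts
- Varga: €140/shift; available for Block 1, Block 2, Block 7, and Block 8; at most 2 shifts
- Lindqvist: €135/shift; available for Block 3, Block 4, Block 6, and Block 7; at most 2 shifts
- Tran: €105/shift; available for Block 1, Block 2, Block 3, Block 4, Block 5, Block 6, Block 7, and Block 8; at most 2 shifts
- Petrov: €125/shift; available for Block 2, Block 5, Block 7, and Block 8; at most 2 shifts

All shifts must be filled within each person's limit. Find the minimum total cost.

€1130

Block 4 can only be covered by Lindqvist and Tran, so that assignment is forced.
Picking the cheapest available tutor for each shift independently would cost €975, but that ignores the shift limits.
An optimal schedule: Block 1→Tran, Block 2→Petrov, Block 3→Dana, Block 4→Tran+Lindqvist, Block 5→Petrov, Block 6→Dana, Block 7→Lindqvist, Block 8→Varga.
Total: 105 + 125 + 130 + 105 + 135 + 125 + 130 + 135 + 140 = €1130.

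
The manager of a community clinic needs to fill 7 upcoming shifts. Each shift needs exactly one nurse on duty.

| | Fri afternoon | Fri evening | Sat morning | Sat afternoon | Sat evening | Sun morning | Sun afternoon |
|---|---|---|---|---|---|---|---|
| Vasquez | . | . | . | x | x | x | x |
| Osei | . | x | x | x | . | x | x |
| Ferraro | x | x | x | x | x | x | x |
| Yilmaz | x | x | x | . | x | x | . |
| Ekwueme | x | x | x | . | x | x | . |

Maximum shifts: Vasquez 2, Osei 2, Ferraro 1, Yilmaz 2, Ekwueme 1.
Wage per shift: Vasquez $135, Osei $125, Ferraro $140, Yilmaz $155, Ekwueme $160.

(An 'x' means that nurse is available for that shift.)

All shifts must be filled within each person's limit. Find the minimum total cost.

$970

Picking the cheapest available nurse for each shift independently would cost $900, but that ignores the shift limits.
An optimal schedule: Fri afternoon→Ferraro, Fri evening→Osei, Sat morning→Osei, Sat afternoon→Vasquez, Sat evening→Yilmaz, Sun morning→Yilmaz, Sun afternoon→Vasquez.
Total: 140 + 125 + 125 + 135 + 155 + 155 + 135 = $970.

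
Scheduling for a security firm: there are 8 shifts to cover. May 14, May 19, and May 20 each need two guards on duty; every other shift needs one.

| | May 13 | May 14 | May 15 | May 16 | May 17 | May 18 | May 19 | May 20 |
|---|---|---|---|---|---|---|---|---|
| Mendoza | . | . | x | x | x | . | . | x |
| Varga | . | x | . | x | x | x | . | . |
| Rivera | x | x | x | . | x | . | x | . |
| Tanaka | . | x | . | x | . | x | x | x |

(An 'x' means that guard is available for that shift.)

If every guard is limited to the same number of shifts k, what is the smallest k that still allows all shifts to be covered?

With 4 guards and 11 worker-slots to fill, someone must work at least ⌈11/4⌉ = 3 shifts, so k ≥ 3.
k = 3 works: May 13→Rivera, May 14→Varga+Rivera, May 15→Mendoza, May 16→Mendoza, May 17→Varga, May 18→Varga, May 19→Rivera+Tanaka, May 20→Mendoza+Tanaka.
Loads: Mendoza 3, Varga 3, Rivera 3, Tanaka 2 — all ≤ 3.

3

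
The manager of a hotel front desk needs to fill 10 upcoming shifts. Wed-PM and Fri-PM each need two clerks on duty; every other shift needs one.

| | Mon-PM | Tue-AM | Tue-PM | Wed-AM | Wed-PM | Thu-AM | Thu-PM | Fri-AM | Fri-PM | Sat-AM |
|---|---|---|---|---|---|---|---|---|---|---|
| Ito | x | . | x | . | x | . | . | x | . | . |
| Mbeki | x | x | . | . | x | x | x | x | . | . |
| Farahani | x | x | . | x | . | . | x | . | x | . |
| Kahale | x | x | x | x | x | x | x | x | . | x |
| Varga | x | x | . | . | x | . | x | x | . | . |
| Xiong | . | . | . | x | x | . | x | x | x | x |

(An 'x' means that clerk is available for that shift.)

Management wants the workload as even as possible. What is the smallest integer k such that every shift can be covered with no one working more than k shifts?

With 6 clerks and 12 worker-slots to fill, someone must work at least ⌈12/6⌉ = 2 shifts, so k ≥ 2.
k = 2 works: Mon-PM→Ito, Tue-AM→Mbeki, Tue-PM→Ito, Wed-AM→Farahani, Wed-PM→Varga+Xiong, Thu-AM→Mbeki, Thu-PM→Kahale, Fri-AM→Varga, Fri-PM→Farahani+Xiong, Sat-AM→Kahale.
Loads: Ito 2, Mbeki 2, Farahani 2, Kahale 2, Varga 2, Xiong 2 — all ≤ 2.

2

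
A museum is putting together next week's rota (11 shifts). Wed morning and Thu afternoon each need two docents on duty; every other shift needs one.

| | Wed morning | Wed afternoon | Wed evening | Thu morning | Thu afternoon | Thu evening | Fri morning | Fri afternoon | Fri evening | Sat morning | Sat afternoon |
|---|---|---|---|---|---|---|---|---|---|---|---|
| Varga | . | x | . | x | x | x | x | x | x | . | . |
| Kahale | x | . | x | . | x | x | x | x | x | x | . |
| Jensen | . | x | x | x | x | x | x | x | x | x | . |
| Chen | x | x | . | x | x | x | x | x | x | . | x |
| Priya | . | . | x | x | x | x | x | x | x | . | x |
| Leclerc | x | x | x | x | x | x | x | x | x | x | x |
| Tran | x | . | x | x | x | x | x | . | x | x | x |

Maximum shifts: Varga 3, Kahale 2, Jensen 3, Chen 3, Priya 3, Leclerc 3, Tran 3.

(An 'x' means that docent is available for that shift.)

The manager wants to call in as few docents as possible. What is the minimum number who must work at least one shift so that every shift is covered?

13 slots to fill and no one can take more than 3, so at least ⌈13/3⌉ = 5 docents are needed.
Varga, Kahale, Jensen, Chen, and Priya alone can cover everything: Wed morning→Kahale+Chen, Wed afternoon→Varga, Wed evening→Jensen, Thu morning→Varga, Thu afternoon→Chen+Priya, Thu evening→Varga, Fri morning→Jensen, Fri afternoon→Jensen, Fri evening→Priya, Sat morning→Kahale, Sat afternoon→Chen.

5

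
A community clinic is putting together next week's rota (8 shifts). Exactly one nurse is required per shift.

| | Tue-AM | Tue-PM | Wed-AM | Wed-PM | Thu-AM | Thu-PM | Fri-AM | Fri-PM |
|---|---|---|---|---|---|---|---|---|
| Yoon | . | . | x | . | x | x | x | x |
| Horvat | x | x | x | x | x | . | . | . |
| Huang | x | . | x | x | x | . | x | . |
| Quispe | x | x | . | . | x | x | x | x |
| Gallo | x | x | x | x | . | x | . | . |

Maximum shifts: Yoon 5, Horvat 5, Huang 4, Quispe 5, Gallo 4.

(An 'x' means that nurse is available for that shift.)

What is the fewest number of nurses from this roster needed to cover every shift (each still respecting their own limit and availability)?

2

8 slots to fill and no one can take more than 5, so at least ⌈8/5⌉ = 2 nurses are needed.
Yoon and Horvat alone can cover everything: Tue-AM→Horvat, Tue-PM→Horvat, Wed-AM→Yoon, Wed-PM→Horvat, Thu-AM→Yoon, Thu-PM→Yoon, Fri-AM→Yoon, Fri-PM→Yoon.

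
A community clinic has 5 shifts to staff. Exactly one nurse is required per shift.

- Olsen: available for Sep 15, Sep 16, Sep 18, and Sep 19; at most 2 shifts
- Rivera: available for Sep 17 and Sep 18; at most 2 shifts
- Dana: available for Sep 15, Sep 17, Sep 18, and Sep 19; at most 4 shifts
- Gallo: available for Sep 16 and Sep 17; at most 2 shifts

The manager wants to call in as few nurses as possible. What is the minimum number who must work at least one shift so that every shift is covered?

2

5 slots to fill and no one can take more than 4, so at least ⌈5/4⌉ = 2 nurses are needed.
Olsen and Dana alone can cover everything: Sep 15→Olsen, Sep 16→Olsen, Sep 17→Dana, Sep 18→Dana, Sep 19→Dana.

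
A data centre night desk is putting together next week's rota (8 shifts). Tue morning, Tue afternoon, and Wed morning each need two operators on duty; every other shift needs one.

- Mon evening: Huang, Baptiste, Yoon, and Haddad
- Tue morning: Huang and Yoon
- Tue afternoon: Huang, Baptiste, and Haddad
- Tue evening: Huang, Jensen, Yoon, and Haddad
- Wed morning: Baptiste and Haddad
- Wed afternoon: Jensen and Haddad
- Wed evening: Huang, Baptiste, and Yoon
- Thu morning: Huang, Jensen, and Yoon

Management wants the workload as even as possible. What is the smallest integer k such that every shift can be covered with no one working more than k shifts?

With 5 operators and 11 worker-slots to fill, someone must work at least ⌈11/5⌉ = 3 shifts, so k ≥ 3.
k = 3 works: Mon evening→Baptiste, Tue morning→Huang+Yoon, Tue afternoon→Huang+Baptiste, Tue evening→Jensen, Wed morning→Baptiste+Haddad, Wed afternoon→Jensen, Wed evening→Huang, Thu morning→Jensen.
Loads: Huang 3, Baptiste 3, Jensen 3, Yoon 1, Haddad 1 — all ≤ 3.

3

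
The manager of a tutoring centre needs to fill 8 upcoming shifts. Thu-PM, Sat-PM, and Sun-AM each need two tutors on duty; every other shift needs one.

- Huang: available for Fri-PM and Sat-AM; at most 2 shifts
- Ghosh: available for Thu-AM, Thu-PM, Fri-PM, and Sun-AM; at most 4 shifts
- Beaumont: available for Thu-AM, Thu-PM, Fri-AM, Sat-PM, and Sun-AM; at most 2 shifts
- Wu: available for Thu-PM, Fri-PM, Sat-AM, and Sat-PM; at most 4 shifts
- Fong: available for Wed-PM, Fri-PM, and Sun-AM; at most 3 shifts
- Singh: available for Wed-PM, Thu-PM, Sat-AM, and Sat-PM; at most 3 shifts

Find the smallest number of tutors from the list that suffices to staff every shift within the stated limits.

4

11 slots to fill and no one can take more than 4, so at least ⌈11/4⌉ = 3 tutors are needed.
Shifts {Fri-AM, Sat-PM, Sun-AM} need 5 slots, but among the tutors available for them (Ghosh, Beaumont, Wu, Fong, and Singh) any 3 together supply at most 4. So 3 tutors are not enough.
Ghosh, Beaumont, Wu, and Fong alone can cover everything: Wed-PM→Fong, Thu-AM→Ghosh, Thu-PM→Ghosh+Wu, Fri-AM→Beaumont, Fri-PM→Ghosh, Sat-AM→Wu, Sat-PM→Beaumont+Wu, Sun-AM→Ghosh+Fong.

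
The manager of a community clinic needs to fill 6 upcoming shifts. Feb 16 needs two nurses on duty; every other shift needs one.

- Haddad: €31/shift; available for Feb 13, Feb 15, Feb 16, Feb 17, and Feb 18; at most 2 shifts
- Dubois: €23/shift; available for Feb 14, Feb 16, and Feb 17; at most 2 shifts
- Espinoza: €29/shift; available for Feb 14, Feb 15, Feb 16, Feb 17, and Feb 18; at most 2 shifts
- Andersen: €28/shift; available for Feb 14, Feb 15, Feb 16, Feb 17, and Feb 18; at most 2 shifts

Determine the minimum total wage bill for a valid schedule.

Feb 13 can only be covered by Haddad, so that assignment is forced.
Picking the cheapest available nurse for each shift independently would cost €184, but that ignores the shift limits.
An optimal schedule: Feb 13→Haddad, Feb 14→Dubois, Feb 15→Andersen, Feb 16→Dubois+Espinoza, Feb 17→Espinoza, Feb 18→Andersen.
Total: 31 + 23 + 28 + 23 + 29 + 29 + 28 = €191.

€191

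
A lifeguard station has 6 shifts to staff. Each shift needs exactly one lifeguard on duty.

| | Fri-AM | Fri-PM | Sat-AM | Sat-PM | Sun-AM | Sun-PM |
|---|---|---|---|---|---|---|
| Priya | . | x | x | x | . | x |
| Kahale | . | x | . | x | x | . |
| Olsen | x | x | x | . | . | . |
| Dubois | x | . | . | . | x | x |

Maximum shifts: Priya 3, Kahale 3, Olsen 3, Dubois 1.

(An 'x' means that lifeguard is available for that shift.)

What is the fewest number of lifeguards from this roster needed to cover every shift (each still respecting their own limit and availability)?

3

6 slots to fill and no one can take more than 3, so at least ⌈6/3⌉ = 2 lifeguards are needed.
Shifts {Fri-AM, Sun-AM, Sun-PM} need 3 slots, but among the lifeguards available for them (Priya, Kahale, Olsen, and Dubois) any 2 together supply at most 2. So 2 lifeguards are not enough.
Priya, Kahale, and Olsen alone can cover everything: Fri-AM→Olsen, Fri-PM→Kahale, Sat-AM→Priya, Sat-PM→Priya, Sun-AM→Kahale, Sun-PM→Priya.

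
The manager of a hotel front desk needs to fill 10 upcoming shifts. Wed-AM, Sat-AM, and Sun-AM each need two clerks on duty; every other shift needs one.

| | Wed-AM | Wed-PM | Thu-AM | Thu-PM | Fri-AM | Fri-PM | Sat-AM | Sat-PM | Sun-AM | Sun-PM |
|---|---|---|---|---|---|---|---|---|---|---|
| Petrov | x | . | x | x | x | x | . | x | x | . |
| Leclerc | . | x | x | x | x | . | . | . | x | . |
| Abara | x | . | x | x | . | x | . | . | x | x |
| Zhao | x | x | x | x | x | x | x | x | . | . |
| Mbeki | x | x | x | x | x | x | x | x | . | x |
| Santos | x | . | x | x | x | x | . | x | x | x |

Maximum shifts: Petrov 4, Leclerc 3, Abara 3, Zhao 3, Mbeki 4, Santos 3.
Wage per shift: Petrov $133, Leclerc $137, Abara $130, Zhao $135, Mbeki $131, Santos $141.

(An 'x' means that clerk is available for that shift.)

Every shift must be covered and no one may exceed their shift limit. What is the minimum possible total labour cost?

Sat-AM can only be covered by Zhao and Mbeki, so that assignment is forced.
Picking the cheapest available clerk for each shift independently would cost $1703, but that ignores the shift limits.
An optimal schedule: Wed-AM→Petrov+Zhao, Wed-PM→Mbeki, Thu-AM→Petrov, Thu-PM→Petrov, Fri-AM→Mbeki, Fri-PM→Abara, Sat-AM→Mbeki+Zhao, Sat-PM→Mbeki, Sun-AM→Abara+Petrov, Sun-PM→Abara.
Total: 133 + 135 + 131 + 133 + 133 + 131 + 130 + 131 + 135 + 131 + 130 + 133 + 130 = $1716.

$1716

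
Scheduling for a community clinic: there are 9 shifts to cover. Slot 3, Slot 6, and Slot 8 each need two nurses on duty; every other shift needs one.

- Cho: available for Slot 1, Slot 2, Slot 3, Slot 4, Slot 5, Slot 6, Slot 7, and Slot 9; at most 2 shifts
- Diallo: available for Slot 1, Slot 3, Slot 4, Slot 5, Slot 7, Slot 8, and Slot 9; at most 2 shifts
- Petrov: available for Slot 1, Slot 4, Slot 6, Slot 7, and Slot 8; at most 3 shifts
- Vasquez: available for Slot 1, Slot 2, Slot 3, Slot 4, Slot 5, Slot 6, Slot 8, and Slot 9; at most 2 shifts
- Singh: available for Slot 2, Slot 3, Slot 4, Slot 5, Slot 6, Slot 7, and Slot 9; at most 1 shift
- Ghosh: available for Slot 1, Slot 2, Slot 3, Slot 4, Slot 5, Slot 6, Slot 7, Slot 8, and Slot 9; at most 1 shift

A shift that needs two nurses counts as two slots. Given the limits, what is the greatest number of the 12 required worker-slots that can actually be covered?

Total capacity across all nurses is 2+2+3+2+1+1 = 11, and 12 slots are needed, so at most 11 can be filled.
An assignment achieving 11: Slot 1→Cho, Slot 2→Cho, Slot 3→Diallo+Vasquez, Slot 5→Vasquez, Slot 6→Petrov+Singh, Slot 7→Petrov, Slot 8→Diallo+Petrov, Slot 9→Ghosh.
Loads: Cho 2/2, Diallo 2/2, Petrov 3/3, Vasquez 2/2, Singh 1/1, Ghosh 1/1.

11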